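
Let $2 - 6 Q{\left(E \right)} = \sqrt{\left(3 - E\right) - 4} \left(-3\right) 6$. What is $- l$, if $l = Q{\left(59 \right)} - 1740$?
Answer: $\frac{5219}{3} - 6 i \sqrt{15} \approx 1739.7 - 23.238 i$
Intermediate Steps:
$Q{\left(E \right)} = \frac{1}{3} + 3 \sqrt{-1 - E}$ ($Q{\left(E \right)} = \frac{1}{3} - \frac{\sqrt{\left(3 - E\right) - 4} \left(-3\right) 6}{6} = \frac{1}{3} - \frac{\sqrt{-1 - E} \left(-3\right) 6}{6} = \frac{1}{3} - \frac{- 3 \sqrt{-1 - E} 6}{6} = \frac{1}{3} - \frac{\left(-18\right) \sqrt{-1 - E}}{6} = \frac{1}{3} + 3 \sqrt{-1 - E}$)
$l = - \frac{5219}{3} + 6 i \sqrt{15}$ ($l = \left(\frac{1}{3} + 3 \sqrt{-1 - 59}\right) - 1740 = \left(\frac{1}{3} + 3 \sqrt{-60}\right) - 1740 = \left(\frac{1}{3} + 3 \cdot 2 i \sqrt{15}\right) - 1740 = \left(\frac{1}{3} + 6 i \sqrt{15}\right) - 1740 = - \frac{5219}{3} + 6 i \sqrt{15} \approx -1739.7 + 23.238 i$)
$- l = - (- \frac{5219}{3} + 6 i \sqrt{15}) = \frac{5219}{3} - 6 i \sqrt{15}$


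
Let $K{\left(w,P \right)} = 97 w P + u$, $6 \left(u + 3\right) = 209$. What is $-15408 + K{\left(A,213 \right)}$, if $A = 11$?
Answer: $\frac{1271369}{6} \approx 2.1189 \cdot 10^{5}$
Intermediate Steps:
$u = \frac{191}{6}$ ($u = -3 + \frac{1}{6} \cdot 209 = -3 + \frac{209}{6} = \frac{191}{6} \approx 31.833$)
$K{\left(w,P \right)} = \frac{191}{6} + 97 P w$ ($K{\left(w,P \right)} = 97 w P + \frac{191}{6} = 97 P w + \frac{191}{6} = \frac{191}{6} + 97 P w$)
$-15408 + K{\left(A,213 \right)} = -15408 + \left(\frac{191}{6} + 97 \cdot 213 \cdot 11\right) = -15408 + \left(\frac{191}{6} + 227271\right) = -15408 + \frac{1363817}{6} = \frac{1271369}{6}$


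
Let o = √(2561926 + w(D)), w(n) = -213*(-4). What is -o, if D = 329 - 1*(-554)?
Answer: -√2562778 ≈ -1600.9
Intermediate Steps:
D = 883 (D = 329 + 554 = 883)
w(n) = 852
o = √2562778 (o = √(2561926 + 852) = √2562778 ≈ 1600.9)
-o = -√2562778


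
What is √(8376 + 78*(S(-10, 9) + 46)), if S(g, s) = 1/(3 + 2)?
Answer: √299490/5 ≈ 109.45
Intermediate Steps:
S(g, s) = ⅕ (S(g, s) = 1/5 = ⅕)
√(8376 + 78*(S(-10, 9) + 46)) = √(8376 + 78*(⅕ + 46)) = √(8376 + 78*(231/5)) = √(8376 + 18018/5) = √(59898/5) = √299490/5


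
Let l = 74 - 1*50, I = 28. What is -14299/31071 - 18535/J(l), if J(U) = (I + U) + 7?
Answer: -576744626/1833189 ≈ -314.61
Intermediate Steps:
l = 24 (l = 74 - 50 = 24)
J(U) = 35 + U (J(U) = (28 + U) + 7 = 35 + U)
-14299/31071 - 18535/J(l) = -14299/31071 - 18535/(35 + 24) = -14299*1/31071 - 18535/59 = -14299/31071 - 18535*1/59 = -14299/31071 - 18535/59 = -576744626/1833189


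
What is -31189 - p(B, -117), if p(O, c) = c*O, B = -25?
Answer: -34114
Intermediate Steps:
p(O, c) = O*c
-31189 - p(B, -117) = -31189 - (-25)*(-117) = -31189 - 1*2925 = -31189 - 2925 = -34114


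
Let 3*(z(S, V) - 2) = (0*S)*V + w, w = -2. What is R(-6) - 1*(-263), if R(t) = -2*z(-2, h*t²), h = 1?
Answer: 781/3 ≈ 260.33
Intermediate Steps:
z(S, V) = 4/3 (z(S, V) = 2 + ((0*S)*V - 2)/3 = 2 + (0*V - 2)/3 = 2 + (0 - 2)/3 = 2 + (⅓)*(-2) = 2 - ⅔ = 4/3)
R(t) = -8/3 (R(t) = -2*4/3 = -8/3)
R(-6) - 1*(-263) = -8/3 - 1*(-263) = -8/3 + 263 = 781/3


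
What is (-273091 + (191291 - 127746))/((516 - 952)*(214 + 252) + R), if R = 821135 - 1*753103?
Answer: 104773/67572 ≈ 1.5505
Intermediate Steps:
R = 68032 (R = 821135 - 753103 = 68032)
(-273091 + (191291 - 127746))/((516 - 952)*(214 + 252) + R) = (-273091 + (191291 - 127746))/((516 - 952)*(214 + 252) + 68032) = (-273091 + 63545)/(-436*466 + 68032) = -209546/(-203176 + 68032) = -209546/(-135144) = -209546*(-1/135144) = 104773/67572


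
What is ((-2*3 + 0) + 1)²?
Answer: 25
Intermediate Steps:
((-2*3 + 0) + 1)² = ((-6 + 0) + 1)² = (-6 + 1)² = (-5)² = 25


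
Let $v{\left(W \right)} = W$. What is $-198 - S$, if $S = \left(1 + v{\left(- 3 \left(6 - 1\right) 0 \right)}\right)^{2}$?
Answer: $-199$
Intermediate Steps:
$S = 1$ ($S = \left(1 + - 3 \left(6 - 1\right) 0\right)^{2} = \left(1 + \left(-3\right) 5 \cdot 0\right)^{2} = \left(1 - 0\right)^{2} = \left(1 + 0\right)^{2} = 1^{2} = 1$)
$-198 - S = -198 - 1 = -199$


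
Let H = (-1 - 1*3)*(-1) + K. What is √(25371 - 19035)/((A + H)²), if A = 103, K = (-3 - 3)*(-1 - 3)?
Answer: 24*√11/17161 ≈ 0.0046384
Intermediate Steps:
K = 24 (K = -6*(-4) = 24)
H = 28 (H = (-1 - 1*3)*(-1) + 24 = (-1 - 3)*(-1) + 24 = -4*(-1) + 24 = 4 + 24 = 28)
√(25371 - 19035)/((A + H)²) = √(25371 - 19035)/((103 + 28)²) = √6336/(131²) = (24*√11)/17161 = (24*√11)*(1/17161) = 24*√11/17161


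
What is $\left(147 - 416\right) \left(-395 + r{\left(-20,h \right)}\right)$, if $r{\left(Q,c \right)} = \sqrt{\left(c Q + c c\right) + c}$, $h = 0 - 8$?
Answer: $106255 - 1614 \sqrt{6} \approx 1.023 \cdot 10^{5}$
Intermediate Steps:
$h = -8$
$r{\left(Q,c \right)} = \sqrt{c + c^{2} + Q c}$ ($r{\left(Q,c \right)} = \sqrt{\left(Q c + c^{2}\right) + c} = \sqrt{\left(c^{2} + Q c\right) + c} = \sqrt{c + c^{2} + Q c}$)
$\left(147 - 416\right) \left(-395 + r{\left(-20,h \right)}\right) = \left(147 - 416\right) \left(-395 + \sqrt{- 8 \left(1 - 20 - 8\right)}\right) = - 269 \left(-395 + \sqrt{\left(-8\right) \left(-27\right)}\right) = - 269 \left(-395 + \sqrt{216}\right) = - 269 \left(-395 + 6 \sqrt{6}\right) = 106255 - 1614 \sqrt{6}$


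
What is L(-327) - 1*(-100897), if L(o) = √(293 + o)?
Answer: 100897 + I*√34 ≈ 1.009e+5 + 5.831*I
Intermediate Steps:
L(-327) - 1*(-100897) = √(293 - 327) - 1*(-100897) = √(-34) + 100897 = I*√34 + 100897 = 100897 + I*√34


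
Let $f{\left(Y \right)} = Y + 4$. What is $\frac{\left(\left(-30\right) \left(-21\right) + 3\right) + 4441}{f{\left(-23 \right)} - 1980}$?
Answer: $- \frac{5074}{1999} \approx -2.5383$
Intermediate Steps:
$f{\left(Y \right)} = 4 + Y$
$\frac{\left(\left(-30\right) \left(-21\right) + 3\right) + 4441}{f{\left(-23 \right)} - 1980} = \frac{\left(\left(-30\right) \left(-21\right) + 3\right) + 4441}{\left(4 - 23\right) - 1980} = \frac{\left(630 + 3\right) + 4441}{-19 - 1980} = \frac{633 + 4441}{-1999} = 5074 \left(- \frac{1}{1999}\right) = - \frac{5074}{1999}$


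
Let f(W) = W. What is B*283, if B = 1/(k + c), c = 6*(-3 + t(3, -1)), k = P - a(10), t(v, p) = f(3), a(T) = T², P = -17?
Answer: -283/117 ≈ -2.4188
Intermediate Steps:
t(v, p) = 3
k = -117 (k = -17 - 1*10² = -17 - 1*100 = -17 - 100 = -117)
c = 0 (c = 6*(-3 + 3) = 6*0 = 0)
B = -1/117 (B = 1/(-117 + 0) = 1/(-117) = -1/117 ≈ -0.0085470)
B*283 = -1/117*283 = -283/117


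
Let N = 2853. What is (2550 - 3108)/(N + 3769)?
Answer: -279/3311 ≈ -0.084265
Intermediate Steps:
(2550 - 3108)/(N + 3769) = (2550 - 3108)/(2853 + 3769) = -558/6622 = -558*1/6622 = -279/3311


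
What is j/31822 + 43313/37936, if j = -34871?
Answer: 27720015/603599696 ≈ 0.045924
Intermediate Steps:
j/31822 + 43313/37936 = -34871/31822 + 43313/37936 = 27720015/603599696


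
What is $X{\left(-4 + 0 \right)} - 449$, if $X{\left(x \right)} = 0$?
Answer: $-449$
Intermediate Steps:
$X{\left(-4 + 0 \right)} - 449 = 0 - 449 = -449$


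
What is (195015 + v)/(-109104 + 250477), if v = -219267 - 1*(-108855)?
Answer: 84603/141373 ≈ 0.59844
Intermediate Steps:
v = -110412 (v = -219267 + 108855 = -110412)
(195015 + v)/(-109104 + 250477) = (195015 - 110412)/(-109104 + 250477) = 84603/141373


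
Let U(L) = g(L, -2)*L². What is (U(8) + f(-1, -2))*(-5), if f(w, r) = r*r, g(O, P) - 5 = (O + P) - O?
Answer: -980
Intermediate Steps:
g(O, P) = 5 + P (g(O, P) = 5 + ((O + P) - O) = 5 + P)
U(L) = 3*L² (U(L) = (5 - 2)*L² = 3*L²)
f(w, r) = r²
(U(8) + f(-1, -2))*(-5) = (3*8² + (-2)²)*(-5) = (3*64 + 4)*(-5) = (192 + 4)*(-5) = 196*(-5) = -980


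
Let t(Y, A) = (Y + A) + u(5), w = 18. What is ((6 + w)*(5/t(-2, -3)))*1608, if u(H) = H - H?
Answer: -38592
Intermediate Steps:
u(H) = 0
t(Y, A) = A + Y (t(Y, A) = (Y + A) + 0 = (A + Y) + 0 = A + Y)
((6 + w)*(5/t(-2, -3)))*1608 = ((6 + 18)*(5/(-3 - 2)))*1608 = (24*(5/(-5)))*1608 = (24*(5*(-1/5)))*1608 = (24*(-1))*1608 = -24*1608 = -38592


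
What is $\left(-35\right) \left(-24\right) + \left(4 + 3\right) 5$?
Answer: $875$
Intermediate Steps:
$\left(-35\right) \left(-24\right) + \left(4 + 3\right) 5 = 840 + 7 \cdot 5 = 840 + 35 = 875$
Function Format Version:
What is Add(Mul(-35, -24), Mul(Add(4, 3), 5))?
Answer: 875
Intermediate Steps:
Add(Mul(-35, -24), Mul(Add(4, 3), 5)) = Add(840, Mul(7, 5)) = Add(840, 35) = 875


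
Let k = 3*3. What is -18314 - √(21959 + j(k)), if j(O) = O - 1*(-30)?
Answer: -18314 - √21998 ≈ -18462.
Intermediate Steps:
k = 9
j(O) = 30 + O (j(O) = O + 30 = 30 + O)
-18314 - √(21959 + j(k)) = -18314 - √(21959 + (30 + 9)) = -18314 - √(21959 + 39) = -18314 - √21998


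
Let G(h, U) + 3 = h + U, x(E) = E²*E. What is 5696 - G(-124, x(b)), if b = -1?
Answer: 5824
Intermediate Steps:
x(E) = E³
G(h, U) = -3 + U + h (G(h, U) = -3 + (h + U) = -3 + (U + h) = -3 + U + h)
5696 - G(-124, x(b)) = 5696 - (-3 + (-1)³ - 124) = 5696 - (-3 - 1 - 124) = 5696 - 1*(-128) = 5696 + 128 = 5824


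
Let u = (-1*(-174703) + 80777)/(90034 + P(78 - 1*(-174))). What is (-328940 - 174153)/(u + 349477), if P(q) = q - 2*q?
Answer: -22584347863/15688499747 ≈ -1.4395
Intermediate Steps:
P(q) = -q
u = 127740/44891 (u = (-1*(-174703) + 80777)/(90034 - (78 - 1*(-174))) = (174703 + 80777)/(90034 - (78 + 174)) = 255480/(90034 - 1*252) = 255480/(90034 - 252) = 255480/89782 = 255480*(1/89782) = 127740/44891 ≈ 2.8456)
(-328940 - 174153)/(u + 349477) = (-328940 - 174153)/(127740/44891 + 349477) = -503093/15688499747/44891 = -503093*44891/15688499747 = -22584347863/15688499747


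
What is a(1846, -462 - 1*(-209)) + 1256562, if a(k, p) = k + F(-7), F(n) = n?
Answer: 1258401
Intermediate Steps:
a(k, p) = -7 + k (a(k, p) = k - 7 = -7 + k)
a(1846, -462 - 1*(-209)) + 1256562 = (-7 + 1846) + 1256562 = 1839 + 1256562 = 1258401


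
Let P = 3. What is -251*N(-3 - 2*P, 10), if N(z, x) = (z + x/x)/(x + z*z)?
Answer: 2008/91 ≈ 22.066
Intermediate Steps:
N(z, x) = (1 + z)/(x + z²) (N(z, x) = (z + 1)/(x + z²) = (1 + z)/(x + z²))
-251*N(-3 - 2*P, 10) = -251*(1 + (-3 - 2*3))/(10 + (-3 - 2*3)²) = -251*(1 + (-3 - 6))/(10 + (-3 - 6)²) = -251*(1 - 9)/(10 + (-9)²) = -251*(-8)/(10 + 81) = -251*(-8)/91 = -251*(-8/91) = 2008/91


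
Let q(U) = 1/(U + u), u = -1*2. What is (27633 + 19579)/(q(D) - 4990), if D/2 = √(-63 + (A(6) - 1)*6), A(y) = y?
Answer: -10680015368/1128811187 + 94424*I*√33/3386433561 ≈ -9.4613 + 0.00016018*I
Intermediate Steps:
u = -2
D = 2*I*√33 (D = 2*√(-63 + (6 - 1)*6) = 2*√(-63 + 5*6) = 2*√(-63 + 30) = 2*√(-33) = 2*(I*√33) = 2*I*√33 ≈ 11.489*I)
q(U) = 1/(-2 + U) (q(U) = 1/(U - 2) = 1/(-2 + U))
(27633 + 19579)/(q(D) - 4990) = (27633 + 19579)/(1/(-2 + 2*I*√33) - 4990) = 47212/(-4990 + 1/(-2 + 2*I*√33))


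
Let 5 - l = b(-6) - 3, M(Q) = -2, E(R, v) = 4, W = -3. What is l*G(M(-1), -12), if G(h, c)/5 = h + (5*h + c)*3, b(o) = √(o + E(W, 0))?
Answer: -2720 + 340*I*√2 ≈ -2720.0 + 480.83*I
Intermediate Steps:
b(o) = √(4 + o) (b(o) = √(o + 4) = √(4 + o))
G(h, c) = 15*c + 80*h (G(h, c) = 5*(h + (5*h + c)*3) = 5*(h + (c + 5*h)*3) = 5*(h + (3*c + 15*h)) = 5*(3*c + 16*h) = 15*c + 80*h)
l = 8 - I*√2 (l = 5 - (√(4 - 6) - 3) = 5 - (√(-2) - 3) = 5 - (I*√2 - 3) = 5 - (-3 + I*√2) = 5 + (3 - I*√2) = 8 - I*√2 ≈ 8.0 - 1.4142*I)
l*G(M(-1), -12) = (8 - I*√2)*(15*(-12) + 80*(-2)) = (8 - I*√2)*(-180 - 160) = (8 - I*√2)*(-340) = -2720 + 340*I*√2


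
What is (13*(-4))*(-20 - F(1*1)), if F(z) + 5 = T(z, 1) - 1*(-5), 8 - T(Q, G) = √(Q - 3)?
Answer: 1456 - 52*I*√2 ≈ 1456.0 - 73.539*I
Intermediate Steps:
T(Q, G) = 8 - √(-3 + Q) (T(Q, G) = 8 - √(Q - 3) = 8 - √(-3 + Q))
F(z) = 8 - √(-3 + z) (F(z) = -5 + ((8 - √(-3 + z)) - 1*(-5)) = -5 + ((8 - √(-3 + z)) + 5) = -5 + (13 - √(-3 + z)) = 8 - √(-3 + z))
(13*(-4))*(-20 - F(1*1)) = (13*(-4))*(-20 - (8 - √(-3 + 1*1))) = -52*(-20 - (8 - √(-3 + 1))) = -52*(-20 - (8 - √(-2))) = -52*(-20 - (8 - I*√2)) = -52*(-20 + (-8 + I*√2)) = -52*(-28 + I*√2) = 1456 - 52*I*√2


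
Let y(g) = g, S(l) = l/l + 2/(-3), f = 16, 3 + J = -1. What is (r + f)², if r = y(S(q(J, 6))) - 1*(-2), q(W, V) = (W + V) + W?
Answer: 3025/9 ≈ 336.11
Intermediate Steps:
J = -4 (J = -3 - 1 = -4)
q(W, V) = V + 2*W (q(W, V) = (V + W) + W = V + 2*W)
S(l) = ⅓ (S(l) = 1 + 2*(-⅓) = 1 - ⅔ = ⅓)
r = 7/3 (r = ⅓ - 1*(-2) = ⅓ + 2 = 7/3 ≈ 2.3333)
(r + f)² = (7/3 + 16)² = (55/3)² = 3025/9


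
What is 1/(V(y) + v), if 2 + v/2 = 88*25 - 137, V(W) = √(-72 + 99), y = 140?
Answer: 458/1887873 - √3/5663619 ≈ 0.00024230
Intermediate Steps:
V(W) = 3*√3 (V(W) = √27 = 3*√3)
v = 4122 (v = -4 + 2*(88*25 - 137) = -4 + 2*(2200 - 137) = -4 + 2*2063 = -4 + 4126 = 4122)
1/(V(y) + v) = 1/(3*√3 + 4122) = 1/(4122 + 3*√3)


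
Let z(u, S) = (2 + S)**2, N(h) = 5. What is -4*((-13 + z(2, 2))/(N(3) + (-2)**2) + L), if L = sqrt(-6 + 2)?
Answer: -4/3 - 8*I ≈ -1.3333 - 8.0*I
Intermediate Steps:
L = 2*I (L = sqrt(-4) = 2*I ≈ 2.0*I)
-4*((-13 + z(2, 2))/(N(3) + (-2)**2) + L) = -4*((-13 + (2 + 2)**2)/(5 + (-2)**2) + 2*I) = -4*((-13 + 4**2)/(5 + 4) + 2*I) = -4*((-13 + 16)/9 + 2*I) = -4*(3*(1/9) + 2*I) = -4*(1/3 + 2*I) = -4/3 - 8*I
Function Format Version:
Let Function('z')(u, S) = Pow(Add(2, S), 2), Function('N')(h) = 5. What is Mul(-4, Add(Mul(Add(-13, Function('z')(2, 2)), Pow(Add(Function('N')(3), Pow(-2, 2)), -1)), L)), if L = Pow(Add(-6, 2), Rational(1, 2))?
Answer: Add(Rational(-4, 3), Mul(-8, I)) ≈ Add(-1.3333, Mul(-8.0000, I))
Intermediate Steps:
L = Mul(2, I) (L = Pow(-4, Rational(1, 2)) = Mul(2, I) ≈ Mul(2.0000, I))
Mul(-4, Add(Mul(Add(-13, Function('z')(2, 2)), Pow(Add(Function('N')(3), Pow(-2, 2)), -1)), L)) = Mul(-4, Add(Mul(Add(-13, Pow(Add(2, 2), 2)), Pow(Add(5, Pow(-2, 2)), -1)), Mul(2, I))) = Mul(-4, Add(Mul(Add(-13, Pow(4, 2)), Pow(Add(5, 4), -1)), Mul(2, I))) = Mul(-4, Add(Mul(Add(-13, 16), Pow(9, -1)), Mul(2, I))) = Mul(-4, Add(Mul(3, Rational(1, 9)), Mul(2, I))) = Mul(-4, Add(Rational(1, 3), Mul(2, I))) = Add(Rational(-4, 3), Mul(-8, I))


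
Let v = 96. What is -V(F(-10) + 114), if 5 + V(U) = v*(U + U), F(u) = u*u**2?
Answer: 170117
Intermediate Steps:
F(u) = u**3
V(U) = -5 + 192*U (V(U) = -5 + 96*(U + U) = -5 + 96*(2*U) = -5 + 192*U)
-V(F(-10) + 114) = -(-5 + 192*((-10)**3 + 114)) = -(-5 + 192*(-1000 + 114)) = -(-5 + 192*(-886)) = -(-5 - 170112) = -1*(-170117) = 170117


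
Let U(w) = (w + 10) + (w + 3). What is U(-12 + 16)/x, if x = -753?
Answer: -7/251 ≈ -0.027888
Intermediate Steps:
U(w) = 13 + 2*w (U(w) = (10 + w) + (3 + w) = 13 + 2*w)
U(-12 + 16)/x = (13 + 2*(-12 + 16))/(-753) = (13 + 2*4)*(-1/753) = (13 + 8)*(-1/753) = 21*(-1/753) = -7/251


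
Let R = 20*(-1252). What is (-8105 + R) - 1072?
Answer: -34217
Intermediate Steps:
R = -25040
(-8105 + R) - 1072 = (-8105 - 25040) - 1072 = -33145 - 1072 = -34217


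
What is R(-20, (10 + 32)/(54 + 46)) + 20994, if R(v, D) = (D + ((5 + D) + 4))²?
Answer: 13181766/625 ≈ 21091.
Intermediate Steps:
R(v, D) = (9 + 2*D)² (R(v, D) = (D + (9 + D))² = (9 + 2*D)²)
R(-20, (10 + 32)/(54 + 46)) + 20994 = (9 + 2*((10 + 32)/(54 + 46)))² + 20994 = (9 + 2*(42/100))² + 20994 = (9 + 2*(42*(1/100)))² + 20994 = (9 + 2*(21/50))² + 20994 = (9 + 21/25)² + 20994 = (246/25)² + 20994 = 60516/625 + 20994 = 13181766/625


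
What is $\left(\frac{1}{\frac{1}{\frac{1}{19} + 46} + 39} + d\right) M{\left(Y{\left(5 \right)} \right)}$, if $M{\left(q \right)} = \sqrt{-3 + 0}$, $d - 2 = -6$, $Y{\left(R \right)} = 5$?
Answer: $- \frac{135701 i \sqrt{3}}{34144} \approx - 6.8838 i$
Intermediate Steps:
$d = -4$ ($d = 2 - 6 = -4$)
$M{\left(q \right)} = i \sqrt{3}$ ($M{\left(q \right)} = \sqrt{-3} = i \sqrt{3}$)
$\left(\frac{1}{\frac{1}{\frac{1}{19} + 46} + 39} + d\right) M{\left(Y{\left(5 \right)} \right)} = \left(\frac{1}{\frac{1}{\frac{1}{19} + 46} + 39} - 4\right) i \sqrt{3} = \left(\frac{1}{\frac{1}{\frac{875}{19}} + 39} - 4\right) i \sqrt{3} = \left(\frac{1}{\frac{19}{875} + 39} - 4\right) i \sqrt{3} = \left(\frac{1}{\frac{34144}{875}} - 4\right) i \sqrt{3} = \left(\frac{875}{34144} - 4\right) i \sqrt{3} = - \frac{135701 i \sqrt{3}}{34144}$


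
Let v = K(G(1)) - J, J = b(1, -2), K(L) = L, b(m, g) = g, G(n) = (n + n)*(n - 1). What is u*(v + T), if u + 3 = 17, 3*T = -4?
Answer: 28/3 ≈ 9.3333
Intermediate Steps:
T = -4/3 (T = (⅓)*(-4) = -4/3 ≈ -1.3333)
G(n) = 2*n*(-1 + n) (G(n) = (2*n)*(-1 + n) = 2*n*(-1 + n))
u = 14 (u = -3 + 17 = 14)
J = -2
v = 2 (v = 2*1*(-1 + 1) - 1*(-2) = 2*1*0 + 2 = 0 + 2 = 2)
u*(v + T) = 14*(2 - 4/3) = 14*(⅔) = 28/3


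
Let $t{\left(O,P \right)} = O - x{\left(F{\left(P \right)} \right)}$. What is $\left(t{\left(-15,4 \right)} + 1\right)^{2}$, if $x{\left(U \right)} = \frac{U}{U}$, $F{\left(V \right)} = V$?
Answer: $225$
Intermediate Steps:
$x{\left(U \right)} = 1$
$t{\left(O,P \right)} = -1 + O$ ($t{\left(O,P \right)} = O - 1 = -1 + O$)
$\left(t{\left(-15,4 \right)} + 1\right)^{2} = \left(\left(-1 - 15\right) + 1\right)^{2} = \left(-16 + 1\right)^{2} = \left(-15\right)^{2} = 225$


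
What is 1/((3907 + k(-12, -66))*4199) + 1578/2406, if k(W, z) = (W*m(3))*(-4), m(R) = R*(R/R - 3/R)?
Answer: 4314645060/6578602693 ≈ 0.65586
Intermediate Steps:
m(R) = R*(1 - 3/R)
k(W, z) = 0 (k(W, z) = (W*(-3 + 3))*(-4) = (W*0)*(-4) = 0*(-4) = 0)
1/((3907 + k(-12, -66))*4199) + 1578/2406 = 1/((3907 + 0)*4199) + 1578/2406 = (1/4199)/3907 + 1578*(1/2406) = (1/3907)*(1/4199) + 263/401 = 1/16405493 + 263/401 = 4314645060/6578602693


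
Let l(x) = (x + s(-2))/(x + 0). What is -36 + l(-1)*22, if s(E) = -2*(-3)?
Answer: -146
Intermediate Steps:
s(E) = 6
l(x) = (6 + x)/x (l(x) = (x + 6)/(x + 0) = (6 + x)/x)
-36 + l(-1)*22 = -36 + ((6 - 1)/(-1))*22 = -36 - 1*5*22 = -36 - 5*22 = -36 - 110 = -146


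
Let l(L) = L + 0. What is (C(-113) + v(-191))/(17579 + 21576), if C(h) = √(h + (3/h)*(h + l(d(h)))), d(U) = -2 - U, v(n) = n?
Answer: -1/205 + I*√1442219/4424515 ≈ -0.0048781 + 0.00027143*I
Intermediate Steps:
l(L) = L
C(h) = √(h - 6/h) (C(h) = √(h + (3/h)*(h + (-2 - h))) = √(h + (3/h)*(-2)) = √(h - 6/h))
(C(-113) + v(-191))/(17579 + 21576) = (√(-113 - 6/(-113)) - 191)/(17579 + 21576) = (√(-113 - 6*(-1/113)) - 191)/39155 = (√(-113 + 6/113) - 191)*(1/39155) = (√(-12763/113) - 191)*(1/39155) = (I*√1442219/113 - 191)*(1/39155) = (-191 + I*√1442219/113)*(1/39155) = -1/205 + I*√1442219/4424515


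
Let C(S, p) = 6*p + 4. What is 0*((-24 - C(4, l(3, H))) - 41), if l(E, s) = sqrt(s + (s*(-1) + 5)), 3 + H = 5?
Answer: 0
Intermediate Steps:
H = 2 (H = -3 + 5 = 2)
l(E, s) = sqrt(5) (l(E, s) = sqrt(s + (-s + 5)) = sqrt(s + (5 - s)) = sqrt(5))
C(S, p) = 4 + 6*p
0*((-24 - C(4, l(3, H))) - 41) = 0*((-24 - (4 + 6*sqrt(5))) - 41) = 0*((-24 + (-4 - 6*sqrt(5))) - 41) = 0*((-28 - 6*sqrt(5)) - 41) = 0*(-69 - 6*sqrt(5)) = 0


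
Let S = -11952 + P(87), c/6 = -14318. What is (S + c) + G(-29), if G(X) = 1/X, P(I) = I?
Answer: -2835418/29 ≈ -97773.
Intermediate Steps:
c = -85908 (c = 6*(-14318) = -85908)
S = -11865 (S = -11952 + 87 = -11865)
(S + c) + G(-29) = (-11865 - 85908) + 1/(-29) = -97773 - 1/29 = -2835418/29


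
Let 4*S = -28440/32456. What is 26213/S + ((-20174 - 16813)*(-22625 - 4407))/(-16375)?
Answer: -2104015414324/11642625 ≈ -1.8072e+5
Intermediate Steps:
S = -3555/16228 (S = (-28440/32456)/4 = (-28440*1/32456)/4 = (¼)*(-3555/4057) = -3555/16228 ≈ -0.21907)
26213/S + ((-20174 - 16813)*(-22625 - 4407))/(-16375) = 26213/(-3555/16228) + ((-20174 - 16813)*(-22625 - 4407))/(-16375) = 26213*(-16228/3555) - 36987*(-27032)*(-1/16375) = -425384564/3555 + 999832584*(-1/16375) = -425384564/3555 - 999832584/16375 = -2104015414324/11642625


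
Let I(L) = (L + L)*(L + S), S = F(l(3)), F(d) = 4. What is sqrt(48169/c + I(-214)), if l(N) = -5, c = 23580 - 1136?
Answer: sqrt(11319153842179)/11222 ≈ 299.80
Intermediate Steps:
c = 22444
S = 4
I(L) = 2*L*(4 + L) (I(L) = (L + L)*(L + 4) = (2*L)*(4 + L) = 2*L*(4 + L))
sqrt(48169/c + I(-214)) = sqrt(48169/22444 + 2*(-214)*(4 - 214)) = sqrt(48169*(1/22444) + 2*(-214)*(-210)) = sqrt(48169/22444 + 89880) = sqrt(2017314889/22444) = sqrt(11319153842179)/11222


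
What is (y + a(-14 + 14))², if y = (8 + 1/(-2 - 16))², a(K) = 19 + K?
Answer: 707826025/104976 ≈ 6742.7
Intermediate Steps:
y = 20449/324 (y = (8 + 1/(-18))² = (8 - 1/18)² = (143/18)² = 20449/324 ≈ 63.114)
(y + a(-14 + 14))² = (20449/324 + (19 + (-14 + 14)))² = (20449/324 + (19 + 0))² = (20449/324 + 19)² = (26605/324)² = 707826025/104976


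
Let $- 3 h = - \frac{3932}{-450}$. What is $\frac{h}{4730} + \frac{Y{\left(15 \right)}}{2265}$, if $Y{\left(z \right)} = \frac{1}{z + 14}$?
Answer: $- \frac{4198132}{6990526125} \approx -0.00060055$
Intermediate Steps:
$h = - \frac{1966}{675}$ ($h = - \frac{\left(-3932\right) \frac{1}{-450}}{3} = - \frac{\left(-3932\right) \left(- \frac{1}{450}\right)}{3} = \left(- \frac{1}{3}\right) \frac{1966}{225} = - \frac{1966}{675} \approx -2.9126$)
$Y{\left(z \right)} = \frac{1}{14 + z}$
$\frac{h}{4730} + \frac{Y{\left(15 \right)}}{2265} = - \frac{1966}{675 \cdot 4730} + \frac{1}{\left(14 + 15\right) 2265} = \left(- \frac{1966}{675}\right) \frac{1}{4730} + \frac{1}{29} \cdot \frac{1}{2265} = - \frac{983}{1596375} + \frac{1}{29} \cdot \frac{1}{2265} = - \frac{983}{1596375} + \frac{1}{65685} = - \frac{4198132}{6990526125}$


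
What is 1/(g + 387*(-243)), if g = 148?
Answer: -1/93893 ≈ -1.0650e-5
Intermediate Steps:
1/(g + 387*(-243)) = 1/(148 + 387*(-243)) = 1/(148 - 94041) = 1/(-93893) = -1/93893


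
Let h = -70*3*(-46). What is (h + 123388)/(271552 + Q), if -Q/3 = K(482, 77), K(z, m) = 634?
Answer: 66524/134825 ≈ 0.49341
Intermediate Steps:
h = 9660 (h = -210*(-46) = 9660)
Q = -1902 (Q = -3*634 = -1902)
(h + 123388)/(271552 + Q) = (9660 + 123388)/(271552 - 1902) = 133048/269650 = 133048*(1/269650) = 66524/134825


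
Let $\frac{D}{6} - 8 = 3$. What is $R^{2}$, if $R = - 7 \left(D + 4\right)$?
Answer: $240100$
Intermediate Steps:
$D = 66$ ($D = 48 + 6 \cdot 3 = 48 + 18 = 66$)
$R = -490$ ($R = - 7 \left(66 + 4\right) = \left(-7\right) 70 = -490$)
$R^{2} = \left(-490\right)^{2} = 240100$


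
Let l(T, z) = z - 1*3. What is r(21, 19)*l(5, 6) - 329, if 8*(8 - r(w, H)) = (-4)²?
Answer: -311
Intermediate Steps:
r(w, H) = 6 (r(w, H) = 8 - ⅛*(-4)² = 8 - ⅛*16 = 8 - 2 = 6)
l(T, z) = -3 + z (l(T, z) = z - 3 = -3 + z)
r(21, 19)*l(5, 6) - 329 = 6*(-3 + 6) - 329 = 6*3 - 329 = 18 - 329 = -311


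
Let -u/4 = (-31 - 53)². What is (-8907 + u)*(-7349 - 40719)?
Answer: 1784812908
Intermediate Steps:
u = -28224 (u = -4*(-31 - 53)² = -4*(-84)² = -4*7056 = -28224)
(-8907 + u)*(-7349 - 40719) = (-8907 - 28224)*(-7349 - 40719) = -37131*(-48068) = 1784812908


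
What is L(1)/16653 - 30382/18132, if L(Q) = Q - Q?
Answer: -15191/9066 ≈ -1.6756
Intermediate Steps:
L(Q) = 0
L(1)/16653 - 30382/18132 = 0/16653 - 30382/18132 = 0*(1/16653) - 30382*1/18132 = 0 - 15191/9066 = -15191/9066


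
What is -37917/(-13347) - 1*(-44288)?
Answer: 65683317/1483 ≈ 44291.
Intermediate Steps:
-37917/(-13347) - 1*(-44288) = -37917*(-1/13347) + 44288 = 4213/1483 + 44288 = 65683317/1483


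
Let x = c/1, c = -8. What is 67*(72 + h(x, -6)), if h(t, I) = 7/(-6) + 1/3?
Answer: 28609/6 ≈ 4768.2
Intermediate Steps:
x = -8 (x = -8/1 = -8*1 = -8)
h(t, I) = -⅚ (h(t, I) = 7*(-⅙) + 1*(⅓) = -7/6 + ⅓ = -⅚)
67*(72 + h(x, -6)) = 67*(72 - ⅚) = 67*(427/6) = 28609/6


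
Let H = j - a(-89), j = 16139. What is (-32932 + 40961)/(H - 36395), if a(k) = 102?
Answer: -8029/20358 ≈ -0.39439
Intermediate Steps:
H = 16037 (H = 16139 - 1*102 = 16139 - 102 = 16037)
(-32932 + 40961)/(H - 36395) = (-32932 + 40961)/(16037 - 36395) = 8029/(-20358) = 8029*(-1/20358) = -8029/20358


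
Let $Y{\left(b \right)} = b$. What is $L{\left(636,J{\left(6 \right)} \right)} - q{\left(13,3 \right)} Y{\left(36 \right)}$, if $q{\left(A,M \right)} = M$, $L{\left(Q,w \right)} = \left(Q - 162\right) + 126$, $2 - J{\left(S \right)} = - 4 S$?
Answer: $492$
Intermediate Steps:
$J{\left(S \right)} = 2 + 4 S$ ($J{\left(S \right)} = 2 - - 4 S = 2 + 4 S$)
$L{\left(Q,w \right)} = -36 + Q$ ($L{\left(Q,w \right)} = \left(-162 + Q\right) + 126 = -36 + Q$)
$L{\left(636,J{\left(6 \right)} \right)} - q{\left(13,3 \right)} Y{\left(36 \right)} = \left(-36 + 636\right) - 3 \cdot 36 = 600 - 108 = 492$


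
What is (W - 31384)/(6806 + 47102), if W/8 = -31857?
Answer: -71560/13477 ≈ -5.3098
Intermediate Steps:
W = -254856 (W = 8*(-31857) = -254856)
(W - 31384)/(6806 + 47102) = (-254856 - 31384)/(6806 + 47102) = -286240/53908 = -286240*1/53908 = -71560/13477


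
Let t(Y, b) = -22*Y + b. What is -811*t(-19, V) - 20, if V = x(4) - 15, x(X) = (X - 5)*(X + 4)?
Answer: -320365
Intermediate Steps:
x(X) = (-5 + X)*(4 + X)
V = -23 (V = (-20 + 4² - 1*4) - 15 = (-20 + 16 - 4) - 15 = -8 - 15 = -23)
t(Y, b) = b - 22*Y
-811*t(-19, V) - 20 = -811*(-23 - 22*(-19)) - 20 = -811*(-23 + 418) - 20 = -811*395 - 20 = -320345 - 20 = -320365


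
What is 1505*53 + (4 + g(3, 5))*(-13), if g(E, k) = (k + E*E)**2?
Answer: 77165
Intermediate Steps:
g(E, k) = (k + E**2)**2
1505*53 + (4 + g(3, 5))*(-13) = 1505*53 + (4 + (5 + 3**2)**2)*(-13) = 79765 + (4 + (5 + 9)**2)*(-13) = 79765 + (4 + 14**2)*(-13) = 79765 + (4 + 196)*(-13) = 79765 + 200*(-13) = 79765 - 2600 = 77165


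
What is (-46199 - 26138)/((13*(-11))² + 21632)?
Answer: -72337/42081 ≈ -1.7190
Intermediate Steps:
(-46199 - 26138)/((13*(-11))² + 21632) = -72337/((-143)² + 21632) = -72337/(20449 + 21632) = -72337/42081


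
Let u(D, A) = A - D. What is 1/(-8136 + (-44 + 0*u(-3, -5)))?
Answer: -1/8180 ≈ -0.00012225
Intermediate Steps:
1/(-8136 + (-44 + 0*u(-3, -5))) = 1/(-8136 + (-44 + 0*(-5 - 1*(-3)))) = 1/(-8136 + (-44 + 0*(-5 + 3))) = 1/(-8136 + (-44 + 0*(-2))) = 1/(-8136 + (-44 + 0)) = 1/(-8136 - 44) = 1/(-8180) = -1/8180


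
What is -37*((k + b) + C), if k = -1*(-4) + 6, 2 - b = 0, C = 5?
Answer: -629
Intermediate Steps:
b = 2 (b = 2 - 1*0 = 2 + 0 = 2)
k = 10 (k = 4 + 6 = 10)
-37*((k + b) + C) = -37*((10 + 2) + 5) = -37*(12 + 5) = -37*17 = -629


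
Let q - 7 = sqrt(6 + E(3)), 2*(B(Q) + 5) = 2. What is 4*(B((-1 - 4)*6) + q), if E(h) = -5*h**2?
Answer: 12 + 4*I*sqrt(39) ≈ 12.0 + 24.98*I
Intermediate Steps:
B(Q) = -4 (B(Q) = -5 + (1/2)*2 = -5 + 1 = -4)
q = 7 + I*sqrt(39) (q = 7 + sqrt(6 - 5*3**2) = 7 + sqrt(6 - 5*9) = 7 + sqrt(6 - 45) = 7 + sqrt(-39) = 7 + I*sqrt(39) ≈ 7.0 + 6.245*I)
4*(B((-1 - 4)*6) + q) = 4*(-4 + (7 + I*sqrt(39))) = 4*(3 + I*sqrt(39)) = 12 + 4*I*sqrt(39)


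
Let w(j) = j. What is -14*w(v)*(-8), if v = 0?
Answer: 0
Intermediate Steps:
-14*w(v)*(-8) = -14*0*(-8) = 0*(-8) = 0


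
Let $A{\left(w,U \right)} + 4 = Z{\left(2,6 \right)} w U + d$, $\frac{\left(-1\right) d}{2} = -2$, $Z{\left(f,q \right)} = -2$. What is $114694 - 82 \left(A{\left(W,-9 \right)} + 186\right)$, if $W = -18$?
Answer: $126010$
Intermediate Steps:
$d = 4$ ($d = \left(-2\right) \left(-2\right) = 4$)
$A{\left(w,U \right)} = - 2 U w$ ($A{\left(w,U \right)} = -4 + \left(- 2 w U + 4\right) = -4 - \left(-4 + 2 U w\right) = - 2 U w$)
$114694 - 82 \left(A{\left(W,-9 \right)} + 186\right) = 114694 - 82 \left(\left(-2\right) \left(-9\right) \left(-18\right) + 186\right) = 114694 - 82 \left(-324 + 186\right) = 114694 - 82 \left(-138\right) = 114694 - -11316 = 114694 + 11316 = 126010$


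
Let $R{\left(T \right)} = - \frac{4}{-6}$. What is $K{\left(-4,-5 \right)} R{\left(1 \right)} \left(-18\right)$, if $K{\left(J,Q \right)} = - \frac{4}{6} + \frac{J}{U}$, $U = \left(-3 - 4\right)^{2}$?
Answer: $\frac{440}{49} \approx 8.9796$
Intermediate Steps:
$U = 49$ ($U = \left(-7\right)^{2} = 49$)
$R{\left(T \right)} = \frac{2}{3}$ ($R{\left(T \right)} = \left(-4\right) \left(- \frac{1}{6}\right) = \frac{2}{3}$)
$K{\left(J,Q \right)} = - \frac{2}{3} + \frac{J}{49}$ ($K{\left(J,Q \right)} = - \frac{4}{6} + \frac{J}{49} = \left(-4\right) \frac{1}{6} + J \frac{1}{49} = - \frac{2}{3} + \frac{J}{49}$)
$K{\left(-4,-5 \right)} R{\left(1 \right)} \left(-18\right) = \left(- \frac{2}{3} + \frac{1}{49} \left(-4\right)\right) \frac{2}{3} \left(-18\right) = \left(- \frac{2}{3} - \frac{4}{49}\right) \frac{2}{3} \left(-18\right) = \left(- \frac{110}{147}\right) \frac{2}{3} \left(-18\right) = \left(- \frac{220}{441}\right) \left(-18\right) = \frac{440}{49}$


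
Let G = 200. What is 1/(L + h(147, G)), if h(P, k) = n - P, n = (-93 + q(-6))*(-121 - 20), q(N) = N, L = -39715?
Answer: -1/25903 ≈ -3.8606e-5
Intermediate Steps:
n = 13959 (n = (-93 - 6)*(-121 - 20) = -99*(-141) = 13959)
h(P, k) = 13959 - P
1/(L + h(147, G)) = 1/(-39715 + (13959 - 1*147)) = 1/(-39715 + (13959 - 147)) = 1/(-39715 + 13812) = 1/(-25903) = -1/25903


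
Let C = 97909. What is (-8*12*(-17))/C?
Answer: 1632/97909 ≈ 0.016669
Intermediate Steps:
(-8*12*(-17))/C = (-8*12*(-17))/97909 = -96*(-17)*(1/97909) = 1632*(1/97909) = 1632/97909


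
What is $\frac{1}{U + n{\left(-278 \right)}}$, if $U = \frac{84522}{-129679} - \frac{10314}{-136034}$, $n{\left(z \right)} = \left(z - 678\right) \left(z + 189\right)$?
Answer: $\frac{8820376543}{750467837606341} \approx 1.1753 \cdot 10^{-5}$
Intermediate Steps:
$n{\left(z \right)} = \left(-678 + z\right) \left(189 + z\right)$
$U = - \frac{5080178271}{8820376543}$ ($U = 84522 \left(- \frac{1}{129679}\right) - - \frac{5157}{68017} = - \frac{84522}{129679} + \frac{5157}{68017} = - \frac{5080178271}{8820376543} \approx -0.57596$)
$\frac{1}{U + n{\left(-278 \right)}} = \frac{1}{- \frac{5080178271}{8820376543} - \left(-7800 - 77284\right)} = \frac{1}{- \frac{5080178271}{8820376543} + \left(-128142 + 77284 + 135942\right)} = \frac{1}{- \frac{5080178271}{8820376543} + 85084} = \frac{1}{\frac{750467837606341}{8820376543}} = \frac{8820376543}{750467837606341}$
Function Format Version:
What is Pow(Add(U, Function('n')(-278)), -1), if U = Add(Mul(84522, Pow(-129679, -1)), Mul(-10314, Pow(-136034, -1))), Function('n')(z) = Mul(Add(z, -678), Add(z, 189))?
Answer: Rational(8820376543, 750467837606341) ≈ 1.1753e-5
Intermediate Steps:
Function('n')(z) = Mul(Add(-678, z), Add(189, z))
U = Rational(-5080178271, 8820376543) (U = Add(Mul(84522, Rational(-1, 129679)), Mul(-10314, Rational(-1, 136034))) = Add(Rational(-84522, 129679), Rational(5157, 68017)) = Rational(-5080178271, 8820376543) ≈ -0.57596)
Pow(Add(U, Function('n')(-278)), -1) = Pow(Add(Rational(-5080178271, 8820376543), Add(-128142, Pow(-278, 2), Mul(-489, -278))), -1) = Pow(Add(Rational(-5080178271, 8820376543), Add(-128142, 77284, 135942)), -1) = Pow(Add(Rational(-5080178271, 8820376543), 85084), -1) = Pow(Rational(750467837606341, 8820376543), -1) = Rational(8820376543, 750467837606341)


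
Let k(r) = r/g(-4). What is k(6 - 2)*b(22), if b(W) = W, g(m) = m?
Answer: -22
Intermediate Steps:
k(r) = -r/4 (k(r) = r/(-4) = r*(-1/4) = -r/4)
k(6 - 2)*b(22) = -(6 - 2)/4*22 = -1/4*4*22 = -1*22 = -22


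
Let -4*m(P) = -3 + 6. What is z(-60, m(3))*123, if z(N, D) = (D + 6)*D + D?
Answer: -9225/16 ≈ -576.56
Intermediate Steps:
m(P) = -3/4 (m(P) = -(-3 + 6)/4 = -1/4*3 = -3/4)
z(N, D) = D + D*(6 + D) (z(N, D) = (6 + D)*D + D = D*(6 + D) + D = D + D*(6 + D))
z(-60, m(3))*123 = -3*(7 - 3/4)/4*123 = -3/4*25/4*123 = -75/16*123 = -9225/16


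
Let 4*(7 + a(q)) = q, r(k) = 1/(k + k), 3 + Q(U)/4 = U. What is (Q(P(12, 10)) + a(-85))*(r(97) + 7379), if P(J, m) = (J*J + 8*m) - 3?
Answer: 4831403625/776 ≈ 6.2260e+6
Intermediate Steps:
P(J, m) = -3 + J² + 8*m (P(J, m) = (J² + 8*m) - 3 = -3 + J² + 8*m)
Q(U) = -12 + 4*U
r(k) = 1/(2*k)
a(q) = -7 + q/4
(Q(P(12, 10)) + a(-85))*(r(97) + 7379) = ((-12 + 4*(-3 + 12² + 8*10)) + (-7 + (¼)*(-85)))*((½)/97 + 7379) = ((-12 + 4*(-3 + 144 + 80)) + (-7 - 85/4))*((½)*(1/97) + 7379) = ((-12 + 4*221) - 113/4)*(1/194 + 7379) = ((-12 + 884) - 113/4)*(1431527/194) = (872 - 113/4)*(1431527/194) = (3375/4)*(1431527/194) = 4831403625/776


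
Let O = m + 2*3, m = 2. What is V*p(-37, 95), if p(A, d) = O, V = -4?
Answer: -32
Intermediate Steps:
O = 8 (O = 2 + 2*3 = 2 + 6 = 8)
p(A, d) = 8
V*p(-37, 95) = -4*8 = -32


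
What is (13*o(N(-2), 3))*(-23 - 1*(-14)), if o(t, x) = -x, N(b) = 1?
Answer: 351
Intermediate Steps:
(13*o(N(-2), 3))*(-23 - 1*(-14)) = (13*(-1*3))*(-23 - 1*(-14)) = (13*(-3))*(-23 + 14) = -39*(-9) = 351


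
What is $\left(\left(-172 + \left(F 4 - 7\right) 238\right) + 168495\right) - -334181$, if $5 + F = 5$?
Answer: $500838$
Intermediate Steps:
$F = 0$ ($F = -5 + 5 = 0$)
$\left(\left(-172 + \left(F 4 - 7\right) 238\right) + 168495\right) - -334181 = \left(\left(-172 + \left(0 \cdot 4 - 7\right) 238\right) + 168495\right) - -334181 = \left(\left(-172 + \left(0 - 7\right) 238\right) + 168495\right) + 334181 = \left(\left(-172 - 1666\right) + 168495\right) + 334181 = \left(-1838 + 168495\right) + 334181 = 166657 + 334181 = 500838$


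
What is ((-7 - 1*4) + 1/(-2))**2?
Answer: 529/4 ≈ 132.25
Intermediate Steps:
((-7 - 1*4) + 1/(-2))**2 = ((-7 - 4) - 1/2)**2 = (-11 - 1/2)**2 = (-23/2)**2 = 529/4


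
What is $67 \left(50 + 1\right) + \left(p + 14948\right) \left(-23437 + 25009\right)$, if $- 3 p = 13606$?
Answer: $16372129$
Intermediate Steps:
$p = - \frac{13606}{3}$ ($p = \left(- \frac{1}{3}\right) 13606 = - \frac{13606}{3} \approx -4535.3$)
$67 \left(50 + 1\right) + \left(p + 14948\right) \left(-23437 + 25009\right) = 67 \left(50 + 1\right) + \left(- \frac{13606}{3} + 14948\right) \left(-23437 + 25009\right) = 67 \cdot 51 + \frac{31238}{3} \cdot 1572 = 3417 + 16368712 = 16372129$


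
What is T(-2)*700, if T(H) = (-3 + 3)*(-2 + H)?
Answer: 0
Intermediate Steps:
T(H) = 0 (T(H) = 0*(-2 + H) = 0)
T(-2)*700 = 0*700 = 0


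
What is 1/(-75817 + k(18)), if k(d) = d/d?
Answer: -1/75816 ≈ -1.3190e-5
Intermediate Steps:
k(d) = 1
1/(-75817 + k(18)) = 1/(-75817 + 1) = 1/(-75816) = -1/75816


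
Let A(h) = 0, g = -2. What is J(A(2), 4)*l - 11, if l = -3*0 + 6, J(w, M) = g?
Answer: -23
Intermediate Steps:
J(w, M) = -2
l = 6 (l = 0 + 6 = 6)
J(A(2), 4)*l - 11 = -2*6 - 11 = -12 - 11 = -23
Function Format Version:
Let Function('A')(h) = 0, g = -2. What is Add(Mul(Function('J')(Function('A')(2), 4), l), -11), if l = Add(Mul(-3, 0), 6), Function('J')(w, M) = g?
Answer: -23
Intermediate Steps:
Function('J')(w, M) = -2
l = 6 (l = Add(0, 6) = 6)
Add(Mul(Function('J')(Function('A')(2), 4), l), -11) = Add(Mul(-2, 6), -11) = Add(-12, -11) = -23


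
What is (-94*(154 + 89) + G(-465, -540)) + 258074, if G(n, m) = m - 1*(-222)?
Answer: 234914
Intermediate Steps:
G(n, m) = 222 + m (G(n, m) = m + 222 = 222 + m)
(-94*(154 + 89) + G(-465, -540)) + 258074 = (-94*(154 + 89) + (222 - 540)) + 258074 = (-94*243 - 318) + 258074 = (-22842 - 318) + 258074 = -23160 + 258074 = 234914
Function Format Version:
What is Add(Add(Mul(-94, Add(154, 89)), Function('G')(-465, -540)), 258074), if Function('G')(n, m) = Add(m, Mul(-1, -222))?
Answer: 234914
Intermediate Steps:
Function('G')(n, m) = Add(222, m) (Function('G')(n, m) = Add(m, 222) = Add(222, m))
Add(Add(Mul(-94, Add(154, 89)), Function('G')(-465, -540)), 258074) = Add(Add(Mul(-94, Add(154, 89)), Add(222, -540)), 258074) = Add(Add(Mul(-94, 243), -318), 258074) = Add(Add(-22842, -318), 258074) = Add(-23160, 258074) = 234914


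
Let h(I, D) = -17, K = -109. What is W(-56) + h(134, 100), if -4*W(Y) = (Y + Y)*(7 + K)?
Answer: -2873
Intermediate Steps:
W(Y) = 51*Y (W(Y) = -(Y + Y)*(7 - 109)/4 = -2*Y*(-102)/4 = -(-51)*Y = 51*Y)
W(-56) + h(134, 100) = 51*(-56) - 17 = -2856 - 17 = -2873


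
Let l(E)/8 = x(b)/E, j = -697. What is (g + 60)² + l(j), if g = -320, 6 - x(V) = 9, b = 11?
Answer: 47117224/697 ≈ 67600.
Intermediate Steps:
x(V) = -3 (x(V) = 6 - 1*9 = 6 - 9 = -3)
l(E) = -24/E (l(E) = 8*(-3/E) = -24/E)
(g + 60)² + l(j) = (-320 + 60)² - 24/(-697) = (-260)² - 24*(-1/697) = 67600 + 24/697 = 47117224/697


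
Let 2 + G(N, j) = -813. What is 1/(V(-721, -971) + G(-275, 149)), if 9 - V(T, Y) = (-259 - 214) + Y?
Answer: 1/638 ≈ 0.0015674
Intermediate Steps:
G(N, j) = -815 (G(N, j) = -2 - 813 = -815)
V(T, Y) = 482 - Y (V(T, Y) = 9 - ((-259 - 214) + Y) = 9 - (-473 + Y) = 9 + (473 - Y) = 482 - Y)
1/(V(-721, -971) + G(-275, 149)) = 1/((482 - 1*(-971)) - 815) = 1/((482 + 971) - 815) = 1/(1453 - 815) = 1/638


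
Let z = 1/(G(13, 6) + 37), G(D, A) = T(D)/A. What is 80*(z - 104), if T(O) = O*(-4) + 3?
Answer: -1438880/173 ≈ -8317.2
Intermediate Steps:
T(O) = 3 - 4*O (T(O) = -4*O + 3 = 3 - 4*O)
G(D, A) = (3 - 4*D)/A
z = 6/173 (z = 1/((3 - 4*13)/6 + 37) = 1/((3 - 52)/6 + 37) = 1/((⅙)*(-49) + 37) = 1/(-49/6 + 37) = 1/(173/6) = 6/173 ≈ 0.034682)
80*(z - 104) = 80*(6/173 - 104) = 80*(-17986/173) = -1438880/173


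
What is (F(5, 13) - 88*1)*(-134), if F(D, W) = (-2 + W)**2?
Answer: -4422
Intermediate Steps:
(F(5, 13) - 88*1)*(-134) = ((-2 + 13)**2 - 88*1)*(-134) = (11**2 - 88)*(-134) = (121 - 88)*(-134) = 33*(-134) = -4422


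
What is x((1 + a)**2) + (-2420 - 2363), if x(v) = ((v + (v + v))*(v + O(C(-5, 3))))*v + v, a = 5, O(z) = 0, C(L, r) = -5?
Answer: 135221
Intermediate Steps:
x(v) = v + 3*v**3 (x(v) = ((v + (v + v))*(v + 0))*v + v = ((v + 2*v)*v)*v + v = ((3*v)*v)*v + v = (3*v**2)*v + v = 3*v**3 + v = v + 3*v**3)
x((1 + a)**2) + (-2420 - 2363) = ((1 + 5)**2 + 3*((1 + 5)**2)**3) + (-2420 - 2363) = (6**2 + 3*(6**2)**3) - 4783 = (36 + 3*36**3) - 4783 = (36 + 3*46656) - 4783 = (36 + 139968) - 4783 = 140004 - 4783 = 135221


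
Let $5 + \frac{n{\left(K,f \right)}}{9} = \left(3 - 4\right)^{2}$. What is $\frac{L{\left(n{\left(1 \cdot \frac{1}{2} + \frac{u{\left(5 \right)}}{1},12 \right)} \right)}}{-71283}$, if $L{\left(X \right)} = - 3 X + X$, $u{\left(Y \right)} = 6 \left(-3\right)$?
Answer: $- \frac{24}{23761} \approx -0.0010101$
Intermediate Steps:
$u{\left(Y \right)} = -18$
$n{\left(K,f \right)} = -36$ ($n{\left(K,f \right)} = -45 + 9 \left(3 - 4\right)^{2} = -45 + 9 \left(-1\right)^{2} = -45 + 9 \cdot 1 = -45 + 9 = -36$)
$L{\left(X \right)} = - 2 X$
$\frac{L{\left(n{\left(1 \cdot \frac{1}{2} + \frac{u{\left(5 \right)}}{1},12 \right)} \right)}}{-71283} = \frac{\left(-2\right) \left(-36\right)}{-71283} = 72 \left(- \frac{1}{71283}\right) = - \frac{24}{23761}$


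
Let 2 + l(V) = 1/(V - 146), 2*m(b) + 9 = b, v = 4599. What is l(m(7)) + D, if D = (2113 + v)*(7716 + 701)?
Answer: 8304750593/147 ≈ 5.6495e+7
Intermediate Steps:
m(b) = -9/2 + b/2
D = 56494904 (D = (2113 + 4599)*(7716 + 701) = 6712*8417 = 56494904)
l(V) = -2 + 1/(-146 + V) (l(V) = -2 + 1/(V - 146) = -2 + 1/(-146 + V))
l(m(7)) + D = (293 - 2*(-9/2 + (1/2)*7))/(-146 + (-9/2 + (1/2)*7)) + 56494904 = (293 - 2*(-9/2 + 7/2))/(-146 + (-9/2 + 7/2)) + 56494904 = (293 - 2*(-1))/(-146 - 1) + 56494904 = (293 + 2)/(-147) + 56494904 = -1/147*295 + 56494904 = -295/147 + 56494904 = 8304750593/147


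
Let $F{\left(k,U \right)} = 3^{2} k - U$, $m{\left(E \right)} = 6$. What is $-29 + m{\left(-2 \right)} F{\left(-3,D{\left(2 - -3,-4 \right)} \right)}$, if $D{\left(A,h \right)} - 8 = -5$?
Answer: $-209$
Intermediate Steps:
$D{\left(A,h \right)} = 3$ ($D{\left(A,h \right)} = 8 - 5 = 3$)
$F{\left(k,U \right)} = - U + 9 k$ ($F{\left(k,U \right)} = 9 k - U = - U + 9 k$)
$-29 + m{\left(-2 \right)} F{\left(-3,D{\left(2 - -3,-4 \right)} \right)} = -29 + 6 \left(\left(-1\right) 3 + 9 \left(-3\right)\right) = -29 + 6 \left(-3 - 27\right) = -29 + 6 \left(-30\right) = -29 - 180 = -209$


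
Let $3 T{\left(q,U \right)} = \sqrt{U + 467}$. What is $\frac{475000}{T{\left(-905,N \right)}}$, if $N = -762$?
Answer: $- \frac{285000 i \sqrt{295}}{59} \approx - 82967.0 i$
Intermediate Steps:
$T{\left(q,U \right)} = \frac{\sqrt{467 + U}}{3}$ ($T{\left(q,U \right)} = \frac{\sqrt{U + 467}}{3} = \frac{\sqrt{467 + U}}{3}$)
$\frac{475000}{T{\left(-905,N \right)}} = \frac{475000}{\frac{1}{3} \sqrt{467 - 762}} = \frac{475000}{\frac{1}{3} \sqrt{-295}} = \frac{475000}{\frac{1}{3} i \sqrt{295}} = 475000 \left(- \frac{3 i \sqrt{295}}{295}\right) = - \frac{285000 i \sqrt{295}}{59}$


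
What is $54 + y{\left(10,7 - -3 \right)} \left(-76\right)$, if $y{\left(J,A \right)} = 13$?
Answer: $-934$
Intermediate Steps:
$54 + y{\left(10,7 - -3 \right)} \left(-76\right) = 54 + 13 \left(-76\right) = 54 - 988 = -934$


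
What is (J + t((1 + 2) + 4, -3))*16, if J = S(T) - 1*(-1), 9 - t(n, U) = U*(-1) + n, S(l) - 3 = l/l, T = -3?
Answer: 64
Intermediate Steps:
S(l) = 4 (S(l) = 3 + l/l = 3 + 1 = 4)
t(n, U) = 9 + U - n (t(n, U) = 9 - (U*(-1) + n) = 9 - (-U + n) = 9 - (n - U) = 9 + (U - n) = 9 + U - n)
J = 5 (J = 4 - 1*(-1) = 4 + 1 = 5)
(J + t((1 + 2) + 4, -3))*16 = (5 + (9 - 3 - ((1 + 2) + 4)))*16 = (5 + (9 - 3 - (3 + 4)))*16 = (5 + (9 - 3 - 1*7))*16 = (5 + (9 - 3 - 7))*16 = (5 - 1)*16 = 4*16 = 64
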